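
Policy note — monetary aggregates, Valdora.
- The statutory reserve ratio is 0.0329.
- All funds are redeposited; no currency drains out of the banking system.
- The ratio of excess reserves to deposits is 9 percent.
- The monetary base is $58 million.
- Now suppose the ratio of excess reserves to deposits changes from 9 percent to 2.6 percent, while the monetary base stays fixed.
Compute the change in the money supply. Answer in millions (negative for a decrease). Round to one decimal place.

Initially m₁ = 1 / (0.0329 + 0.09) ≈ 8.1367, so M₁ = 8.1367 × 58 = 471.9286 million.
After the change m₂ = 1 / (0.0329 + 0.026) ≈ 16.9779, so M₂ = 16.9779 × 58 = 984.7182 million.
ΔM = M₂ − M₁ = 984.7182 − 471.9286 = 512.7896 million.

$512.8 million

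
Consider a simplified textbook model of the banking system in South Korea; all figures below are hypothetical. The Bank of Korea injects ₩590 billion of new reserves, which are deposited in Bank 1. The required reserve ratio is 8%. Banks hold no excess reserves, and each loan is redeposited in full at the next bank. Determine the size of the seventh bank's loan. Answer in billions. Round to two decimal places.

Each bank lends a fraction (1 − rr) = 0.9200 of the deposit it receives, so Bank 7 receives 590·0.9200^6 and lends 590·0.9200^7 ≈ 329.1295 billion.

₩329.13 billion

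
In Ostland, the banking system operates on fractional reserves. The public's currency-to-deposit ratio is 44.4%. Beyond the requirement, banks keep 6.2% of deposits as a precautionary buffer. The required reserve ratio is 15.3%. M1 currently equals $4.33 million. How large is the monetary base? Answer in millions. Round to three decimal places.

The money multiplier is m = (1 + c) / (rr + e + c) = (1 + 0.444) / (0.153 + 0.062 + 0.444) ≈ 2.19120.
MB = M / m = 4.33 / 2.19120 ≈ 1.9761 million.

$1.976 million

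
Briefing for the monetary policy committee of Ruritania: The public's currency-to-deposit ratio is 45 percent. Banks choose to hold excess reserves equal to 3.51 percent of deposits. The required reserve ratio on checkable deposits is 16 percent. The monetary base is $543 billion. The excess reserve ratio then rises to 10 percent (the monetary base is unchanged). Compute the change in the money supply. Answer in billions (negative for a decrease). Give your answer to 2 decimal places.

-111.56 billion

Initially m₁ = (1 + 0.45) / (0.16 + 0.0351 + 0.45) ≈ 2.247714, so M₁ = 2.247714 × 543 ≈ 1220.5087 billion.
After the change m₂ = (1 + 0.45) / (0.16 + 0.1 + 0.45) ≈ 2.042254, so M₂ = 2.042254 × 543 ≈ 1108.9439 billion.
ΔM = M₂ − M₁ = 1108.9439 − 1220.5087 = -111.5648 billion.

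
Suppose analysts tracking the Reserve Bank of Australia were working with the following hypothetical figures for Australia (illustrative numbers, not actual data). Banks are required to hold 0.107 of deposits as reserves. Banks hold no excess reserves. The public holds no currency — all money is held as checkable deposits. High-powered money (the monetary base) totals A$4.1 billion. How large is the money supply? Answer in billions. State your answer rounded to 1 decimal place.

A$38.3 billion

With no currency drain or excess reserves, the money multiplier is m = 1/rr = 1/0.107 ≈ 9.3458.
Money supply M = m × MB = 9.3458 × 4.1 ≈ 38.3178 billion.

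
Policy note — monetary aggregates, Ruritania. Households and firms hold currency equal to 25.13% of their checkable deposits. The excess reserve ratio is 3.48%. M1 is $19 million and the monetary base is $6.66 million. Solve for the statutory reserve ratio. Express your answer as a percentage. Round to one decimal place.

Using m = M/MB = 19/6.66 ≈ 2.852853. Since m = (1 + c)/(c + rr + e), the denominator satisfies c + rr + e = (1 + c)/m = (1 + 0.2513) / 2.852853 ≈ 0.438614.
With c = 0.2513 and e = 0.0348, the statutory reserve ratio is 0.438614 − 0.2513 − 0.0348 = 0.152514.

15.3%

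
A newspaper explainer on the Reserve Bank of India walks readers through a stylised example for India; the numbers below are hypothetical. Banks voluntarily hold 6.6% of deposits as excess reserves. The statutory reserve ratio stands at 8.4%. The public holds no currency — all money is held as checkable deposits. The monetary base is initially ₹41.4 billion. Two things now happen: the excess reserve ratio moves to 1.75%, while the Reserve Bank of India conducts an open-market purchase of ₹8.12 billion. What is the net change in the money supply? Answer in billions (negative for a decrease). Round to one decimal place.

₹211.9 billion

Before: m₁ = 1 / (0.084 + 0.066) ≈ 6.6667, MB₁ = 41.4, so M₁ = 6.6667 × 41.4 ≈ 276.0014 billion.
After: m₂ = 1 / (0.084 + 0.0175) ≈ 9.8522, MB₂ = 41.4 + 8.12 = 49.52, so M₂ = 9.8522 × 49.52 ≈ 487.8809 billion.
ΔM = M₂ − M₁ = 487.8809 − 276.0014 = 211.8795 billion.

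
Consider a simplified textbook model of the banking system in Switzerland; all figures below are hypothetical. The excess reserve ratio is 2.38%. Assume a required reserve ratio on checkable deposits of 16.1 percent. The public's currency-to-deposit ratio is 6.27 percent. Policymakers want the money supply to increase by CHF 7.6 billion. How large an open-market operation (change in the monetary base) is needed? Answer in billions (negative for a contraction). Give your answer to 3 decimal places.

The money multiplier is m = (1 + c) / (rr + e + c) = (1 + 0.0627) / (0.161 + 0.0238 + 0.0627) ≈ 4.29374.
ΔMB = ΔM / m = (+7.6) / 4.29374 ≈ 1.77 billion.

CHF 1.770 billion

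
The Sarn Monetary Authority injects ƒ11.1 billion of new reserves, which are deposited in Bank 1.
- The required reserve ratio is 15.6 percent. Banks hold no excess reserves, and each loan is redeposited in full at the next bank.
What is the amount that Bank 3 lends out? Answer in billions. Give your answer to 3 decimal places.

Each bank lends a fraction (1 − rr) = 0.8440 of the deposit it receives, so Bank 3 receives 11.1·0.8440^2 and lends 11.1·0.8440^3 ≈ 6.6734 billion.

ƒ6.673 billion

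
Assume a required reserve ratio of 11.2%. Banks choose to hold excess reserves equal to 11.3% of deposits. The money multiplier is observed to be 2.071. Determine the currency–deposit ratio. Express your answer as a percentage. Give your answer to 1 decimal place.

49.9%

Using m = 2.071. From m = (1 + c)/(c + rr + e), rearranging gives 1 + c = m·(c + rr + e), so c·(1 − m) = m·(rr + e) − 1.
Hence c = [m·(rr + e) − 1]/(1 − m) = [2.071 × (0.112 + 0.113) − 1] / (1 − 2.071) ≈ 0.498623.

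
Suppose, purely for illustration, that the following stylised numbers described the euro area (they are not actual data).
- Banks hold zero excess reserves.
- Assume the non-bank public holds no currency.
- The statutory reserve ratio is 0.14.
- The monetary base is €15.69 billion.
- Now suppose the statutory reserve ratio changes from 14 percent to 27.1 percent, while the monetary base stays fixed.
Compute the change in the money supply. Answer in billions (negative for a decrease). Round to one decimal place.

-54.2 billion

Initially m₁ = 1 / (0.14) ≈ 7.1429, so M₁ = 7.1429 × 15.69 ≈ 112.0721 billion.
After the change m₂ = 1 / (0.271) ≈ 3.69, so M₂ = 3.69 × 15.69 = 57.8961 billion.
ΔM = M₂ − M₁ = 57.8961 − 112.0721 = -54.176 billion.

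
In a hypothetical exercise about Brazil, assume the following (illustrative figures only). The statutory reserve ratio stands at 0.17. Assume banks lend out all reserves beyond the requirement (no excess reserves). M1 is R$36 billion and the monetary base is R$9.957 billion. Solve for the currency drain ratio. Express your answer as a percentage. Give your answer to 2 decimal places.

14.73%

Using m = M/MB = 36/9.957 ≈ 3.615547. From m = (1 + c)/(c + rr + e), rearranging gives 1 + c = m·(c + rr + e), so c·(1 − m) = m·(rr + e) − 1.
Hence c = [m·(rr + e) − 1]/(1 − m) = [3.615547 × (0.17 + 0) − 1] / (1 − 3.615547) ≈ 0.147333.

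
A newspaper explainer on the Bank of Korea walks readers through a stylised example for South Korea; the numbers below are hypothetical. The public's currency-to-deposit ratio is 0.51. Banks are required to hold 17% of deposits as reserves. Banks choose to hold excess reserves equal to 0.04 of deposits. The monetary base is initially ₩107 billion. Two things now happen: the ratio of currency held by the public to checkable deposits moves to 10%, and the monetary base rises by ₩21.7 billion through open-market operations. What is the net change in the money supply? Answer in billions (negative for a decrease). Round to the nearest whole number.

₩232 billion

Before: m₁ = (1 + 0.51) / (0.17 + 0.04 + 0.51) ≈ 2.0972, MB₁ = 107, so M₁ = 2.0972 × 107 = 224.4004 billion.
After: m₂ = (1 + 0.1) / (0.17 + 0.04 + 0.1) ≈ 3.5484, MB₂ = 107 + 21.7 = 128.7, so M₂ = 3.5484 × 128.7 ≈ 456.6791 billion.
ΔM = M₂ − M₁ = 456.6791 − 224.4004 = 232.2787 billion.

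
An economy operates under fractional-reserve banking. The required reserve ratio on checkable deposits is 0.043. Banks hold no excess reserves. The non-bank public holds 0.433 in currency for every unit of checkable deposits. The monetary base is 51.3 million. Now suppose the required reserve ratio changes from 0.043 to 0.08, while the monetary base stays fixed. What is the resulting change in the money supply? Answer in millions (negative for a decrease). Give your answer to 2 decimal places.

-11.14 million

Initially m₁ = (1 + 0.433) / (0.043 + 0.433) ≈ 3.01050, so M₁ = 3.01050 × 51.3 ≈ 154.4386 million.
After the change m₂ = (1 + 0.433) / (0.08 + 0.433) ≈ 2.79337, so M₂ = 2.79337 × 51.3 ≈ 143.2999 million.
ΔM = M₂ − M₁ = 143.2999 − 154.4386 = -11.1387 million.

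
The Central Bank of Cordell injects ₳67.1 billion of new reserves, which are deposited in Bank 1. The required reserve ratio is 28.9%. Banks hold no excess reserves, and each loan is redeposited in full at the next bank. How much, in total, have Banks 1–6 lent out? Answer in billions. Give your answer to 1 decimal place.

₳143.8 billion

Bank i lends (1 − rr)^i of the original deposit: Bank 1 lends 67.1·0.7110 = 47.7081, Bank 2 lends 67.1·0.7110² ≈ 33.9205, and so on.
Summing a geometric series: total = 67.1·[0.7110·(1 − 0.7110^6) / (1 − 0.7110)] ≈ 143.7538 billion.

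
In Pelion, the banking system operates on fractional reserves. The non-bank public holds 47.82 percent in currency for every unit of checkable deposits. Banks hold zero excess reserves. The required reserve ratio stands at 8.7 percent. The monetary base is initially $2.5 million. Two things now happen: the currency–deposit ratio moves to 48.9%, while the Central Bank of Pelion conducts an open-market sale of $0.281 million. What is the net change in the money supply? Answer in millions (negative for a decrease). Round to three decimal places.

Before: m₁ = (1 + 0.4782) / (0.087 + 0.4782) ≈ 2.61536, MB₁ = 2.5, so M₁ = 2.61536 × 2.5 = 6.5384 million.
After: m₂ = (1 + 0.489) / (0.087 + 0.489) ≈ 2.58507, MB₂ = 2.5 − 0.281 = 2.219, so M₂ = 2.58507 × 2.219 ≈ 5.7363 million.
ΔM = M₂ − M₁ = 5.7363 − 6.5384 = -0.8021 million.

-0.802 million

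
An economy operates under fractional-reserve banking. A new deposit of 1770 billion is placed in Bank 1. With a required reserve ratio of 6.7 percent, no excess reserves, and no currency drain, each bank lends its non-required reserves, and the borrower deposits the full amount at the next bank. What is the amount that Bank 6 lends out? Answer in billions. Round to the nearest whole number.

Each bank lends a fraction (1 − rr) = 0.9330 of the deposit it receives, so Bank 6 receives 1770·0.9330^5 and lends 1770·0.9330^6 ≈ 1167.5168 billion.

1168 billion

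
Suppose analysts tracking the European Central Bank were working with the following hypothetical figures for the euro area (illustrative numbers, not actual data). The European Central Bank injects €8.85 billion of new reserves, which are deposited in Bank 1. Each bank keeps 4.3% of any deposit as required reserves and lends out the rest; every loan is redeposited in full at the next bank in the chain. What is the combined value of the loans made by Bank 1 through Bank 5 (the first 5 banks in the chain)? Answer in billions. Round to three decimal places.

€38.859 billion

Bank i lends (1 − rr)^i of the original deposit: Bank 1 lends 8.85·0.9570 ≈ 8.4695, Bank 2 lends 8.85·0.9570² ≈ 8.1053, and so on.
Summing a geometric series: total = 8.85·[0.9570·(1 − 0.9570^5) / (1 − 0.9570)] ≈ 38.8586 billion.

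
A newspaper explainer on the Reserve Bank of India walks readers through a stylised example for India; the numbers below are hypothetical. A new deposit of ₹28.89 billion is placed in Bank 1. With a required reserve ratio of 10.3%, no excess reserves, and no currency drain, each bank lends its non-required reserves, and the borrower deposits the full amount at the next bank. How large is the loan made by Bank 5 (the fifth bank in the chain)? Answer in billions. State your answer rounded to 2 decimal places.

₹16.78 billion

Each bank lends a fraction (1 − rr) = 0.8970 of the deposit it receives, so Bank 5 receives 28.89·0.8970^4 and lends 28.89·0.8970^5 ≈ 16.7768 billion.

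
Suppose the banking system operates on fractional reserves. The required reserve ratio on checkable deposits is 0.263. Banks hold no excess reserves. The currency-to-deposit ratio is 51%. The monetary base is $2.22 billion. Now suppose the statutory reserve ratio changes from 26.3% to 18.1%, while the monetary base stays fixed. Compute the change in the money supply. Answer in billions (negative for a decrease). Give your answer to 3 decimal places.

$0.515 billion

Initially m₁ = (1 + 0.51) / (0.263 + 0.51) ≈ 1.95343, so M₁ = 1.95343 × 2.22 ≈ 4.3366 billion.
After the change m₂ = (1 + 0.51) / (0.181 + 0.51) ≈ 2.18524, so M₂ = 2.18524 × 2.22 ≈ 4.8512 billion.
ΔM = M₂ − M₁ = 4.8512 − 4.3366 = 0.5146 billion.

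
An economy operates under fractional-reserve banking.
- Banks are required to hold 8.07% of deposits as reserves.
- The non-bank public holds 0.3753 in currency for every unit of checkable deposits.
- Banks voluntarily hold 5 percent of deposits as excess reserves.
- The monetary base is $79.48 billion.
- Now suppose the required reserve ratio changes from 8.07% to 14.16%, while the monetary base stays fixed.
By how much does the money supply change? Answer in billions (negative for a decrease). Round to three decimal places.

-23.207 billion

Initially m₁ = (1 + 0.3753) / (0.0807 + 0.05 + 0.3753) ≈ 2.717984, so M₁ = 2.717984 × 79.48 ≈ 216.0254 billion.
After the change m₂ = (1 + 0.3753) / (0.1416 + 0.05 + 0.3753) ≈ 2.426001, so M₂ = 2.426001 × 79.48 ≈ 192.8186 billion.
ΔM = M₂ − M₁ = 192.8186 − 216.0254 = -23.2068 billion.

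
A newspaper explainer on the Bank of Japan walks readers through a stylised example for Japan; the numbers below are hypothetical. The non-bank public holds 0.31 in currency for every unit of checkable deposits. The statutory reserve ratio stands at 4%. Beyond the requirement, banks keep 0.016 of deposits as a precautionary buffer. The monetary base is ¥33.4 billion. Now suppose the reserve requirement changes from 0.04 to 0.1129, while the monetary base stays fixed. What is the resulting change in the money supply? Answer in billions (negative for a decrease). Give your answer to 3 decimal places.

-19.856 billion

Initially m₁ = (1 + 0.31) / (0.04 + 0.016 + 0.31) ≈ 3.579235, so M₁ = 3.579235 × 33.4 ≈ 119.5464 billion.
After the change m₂ = (1 + 0.31) / (0.1129 + 0.016 + 0.31) ≈ 2.984735, so M₂ = 2.984735 × 33.4 ≈ 99.6901 billion.
ΔM = M₂ − M₁ = 99.6901 − 119.5464 = -19.8563 billion.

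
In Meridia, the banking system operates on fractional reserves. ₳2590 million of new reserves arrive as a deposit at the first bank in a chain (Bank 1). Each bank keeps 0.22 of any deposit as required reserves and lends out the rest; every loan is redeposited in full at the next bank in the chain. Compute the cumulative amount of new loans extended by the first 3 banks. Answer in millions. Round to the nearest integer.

₳4825 million

Bank i lends (1 − rr)^i of the original deposit: Bank 1 lends 2590·0.7800 = 2020.2000, Bank 2 lends 2590·0.7800² = 1575.7560, and so on.
Summing a geometric series: total = 2590·[0.7800·(1 − 0.7800^3) / (1 − 0.7800)] ≈ 4825.0457 million.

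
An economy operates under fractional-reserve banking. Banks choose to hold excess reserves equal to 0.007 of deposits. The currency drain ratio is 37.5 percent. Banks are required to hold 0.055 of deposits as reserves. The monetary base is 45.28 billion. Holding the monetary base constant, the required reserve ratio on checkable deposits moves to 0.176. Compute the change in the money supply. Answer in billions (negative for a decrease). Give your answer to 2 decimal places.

Initially m₁ = (1 + 0.375) / (0.055 + 0.007 + 0.375) ≈ 3.14645, so M₁ = 3.14645 × 45.28 ≈ 142.4713 billion.
After the change m₂ = (1 + 0.375) / (0.176 + 0.007 + 0.375) ≈ 2.46416, so M₂ = 2.46416 × 45.28 ≈ 111.5772 billion.
ΔM = M₂ − M₁ = 111.5772 − 142.4713 = -30.8941 billion.

-30.89 billion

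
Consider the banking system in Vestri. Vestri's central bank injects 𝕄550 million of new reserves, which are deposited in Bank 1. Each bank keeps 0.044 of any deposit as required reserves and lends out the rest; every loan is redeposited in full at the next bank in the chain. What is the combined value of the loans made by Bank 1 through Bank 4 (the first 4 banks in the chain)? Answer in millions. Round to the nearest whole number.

Bank i lends (1 − rr)^i of the original deposit: Bank 1 lends 550·0.9560 = 525.8000, Bank 2 lends 550·0.9560² = 502.6648, and so on.
Summing a geometric series: total = 550·[0.9560·(1 − 0.9560^4) / (1 − 0.9560)] ≈ 1968.4158 million.

𝕄1968 million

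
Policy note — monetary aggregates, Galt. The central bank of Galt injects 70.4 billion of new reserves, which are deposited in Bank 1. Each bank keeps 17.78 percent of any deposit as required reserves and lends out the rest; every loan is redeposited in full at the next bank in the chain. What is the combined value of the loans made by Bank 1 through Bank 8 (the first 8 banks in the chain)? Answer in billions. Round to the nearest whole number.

Bank i lends (1 − rr)^i of the original deposit: Bank 1 lends 70.4·0.8222 ≈ 57.8829, Bank 2 lends 70.4·0.8222² ≈ 47.5913, and so on.
Summing a geometric series: total = 70.4·[0.8222·(1 − 0.8222^8) / (1 − 0.8222)] ≈ 257.5616 billion.

258 billion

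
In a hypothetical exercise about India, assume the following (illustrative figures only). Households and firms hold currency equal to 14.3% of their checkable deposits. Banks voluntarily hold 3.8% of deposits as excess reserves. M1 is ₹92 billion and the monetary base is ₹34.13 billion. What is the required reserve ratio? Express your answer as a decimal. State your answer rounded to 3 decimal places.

0.243

Using m = M/MB = 92/34.13 ≈ 2.695576. Since m = (1 + c)/(c + rr + e), the denominator satisfies c + rr + e = (1 + c)/m = (1 + 0.143) / 2.695576 ≈ 0.424028.
With c = 0.143 and e = 0.038, the required reserve ratio is 0.424028 − 0.143 − 0.038 = 0.243028.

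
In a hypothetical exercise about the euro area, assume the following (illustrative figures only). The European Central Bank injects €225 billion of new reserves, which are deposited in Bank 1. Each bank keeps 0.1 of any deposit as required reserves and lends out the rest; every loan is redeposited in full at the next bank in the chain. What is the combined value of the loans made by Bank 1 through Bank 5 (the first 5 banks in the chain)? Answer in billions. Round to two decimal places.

Bank i lends (1 − rr)^i of the original deposit: Bank 1 lends 225·0.9000 = 202.5000, Bank 2 lends 225·0.9000² = 182.2500, and so on.
Summing a geometric series: total = 225·[0.9000·(1 − 0.9000^5) / (1 − 0.9000)] ≈ 829.2578 billion.

€829.26 billion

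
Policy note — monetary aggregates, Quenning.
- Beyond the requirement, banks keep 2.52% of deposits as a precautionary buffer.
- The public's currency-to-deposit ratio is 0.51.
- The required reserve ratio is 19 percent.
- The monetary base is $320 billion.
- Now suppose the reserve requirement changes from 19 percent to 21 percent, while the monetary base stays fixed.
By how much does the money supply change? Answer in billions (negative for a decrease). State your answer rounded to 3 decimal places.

-17.882 billion

Initially m₁ = (1 + 0.51) / (0.19 + 0.0252 + 0.51) ≈ 2.0821842, so M₁ = 2.0821842 × 320 ≈ 666.2989 billion.
After the change m₂ = (1 + 0.51) / (0.21 + 0.0252 + 0.51) ≈ 2.0263017, so M₂ = 2.0263017 × 320 ≈ 648.4165 billion.
ΔM = M₂ − M₁ = 648.4165 − 666.2989 = -17.8824 billion.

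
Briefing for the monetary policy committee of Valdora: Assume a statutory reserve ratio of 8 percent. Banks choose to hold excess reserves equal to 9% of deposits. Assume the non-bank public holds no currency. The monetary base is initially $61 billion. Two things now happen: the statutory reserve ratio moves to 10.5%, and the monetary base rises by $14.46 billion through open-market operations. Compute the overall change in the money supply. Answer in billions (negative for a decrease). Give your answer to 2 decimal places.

$28.15 billion

Before: m₁ = 1 / (0.08 + 0.09) ≈ 5.88235, MB₁ = 61, so M₁ = 5.88235 × 61 ≈ 358.8234 billion.
After: m₂ = 1 / (0.105 + 0.09) ≈ 5.12821, MB₂ = 61 + 14.46 = 75.46, so M₂ = 5.12821 × 75.46 ≈ 386.9747 billion.
ΔM = M₂ − M₁ = 386.9747 − 358.8234 = 28.1513 billion.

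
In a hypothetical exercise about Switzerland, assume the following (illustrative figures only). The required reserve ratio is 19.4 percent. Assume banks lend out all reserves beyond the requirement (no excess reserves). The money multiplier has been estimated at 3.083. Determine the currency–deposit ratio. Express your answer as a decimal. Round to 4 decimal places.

Using m = 3.083. From m = (1 + c)/(c + rr + e), rearranging gives 1 + c = m·(c + rr + e), so c·(1 − m) = m·(rr + e) − 1.
Hence c = [m·(rr + e) − 1]/(1 − m) = [3.083 × (0.194 + 0) − 1] / (1 − 3.083) ≈ 0.192942.

0.1929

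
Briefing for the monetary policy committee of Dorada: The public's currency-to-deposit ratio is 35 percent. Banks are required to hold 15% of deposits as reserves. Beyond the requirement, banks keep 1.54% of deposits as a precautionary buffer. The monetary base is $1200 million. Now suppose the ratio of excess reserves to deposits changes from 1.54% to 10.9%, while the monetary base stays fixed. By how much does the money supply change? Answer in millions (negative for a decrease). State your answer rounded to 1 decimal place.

-483.1 million

Initially m₁ = (1 + 0.35) / (0.15 + 0.0154 + 0.35) ≈ 2.619325, so M₁ = 2.619325 × 1200 = 3143.19 million.
After the change m₂ = (1 + 0.35) / (0.15 + 0.109 + 0.35) ≈ 2.216749, so M₂ = 2.216749 × 1200 = 2660.0988 million.
ΔM = M₂ − M₁ = 2660.0988 − 3143.19 = -483.0912 million.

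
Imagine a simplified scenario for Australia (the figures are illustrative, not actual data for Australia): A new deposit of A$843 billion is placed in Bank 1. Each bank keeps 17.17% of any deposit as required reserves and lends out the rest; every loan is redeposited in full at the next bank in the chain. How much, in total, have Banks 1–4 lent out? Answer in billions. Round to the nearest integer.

Bank i lends (1 − rr)^i of the original deposit: Bank 1 lends 843·0.8283 = 698.2569, Bank 2 lends 843·0.8283² ≈ 578.3662, and so on.
Summing a geometric series: total = 843·[0.8283·(1 − 0.8283^4) / (1 − 0.8283)] ≈ 2152.4898 billion.

A$2152 billion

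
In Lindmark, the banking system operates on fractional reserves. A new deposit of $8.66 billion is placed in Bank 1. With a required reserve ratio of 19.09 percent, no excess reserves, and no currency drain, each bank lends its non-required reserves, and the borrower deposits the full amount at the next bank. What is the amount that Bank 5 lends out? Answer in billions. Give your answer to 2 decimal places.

$3.00 billion

Each bank lends a fraction (1 − rr) = 0.8091 of the deposit it receives, so Bank 5 receives 8.66·0.8091^4 and lends 8.66·0.8091^5 ≈ 3.0028 billion.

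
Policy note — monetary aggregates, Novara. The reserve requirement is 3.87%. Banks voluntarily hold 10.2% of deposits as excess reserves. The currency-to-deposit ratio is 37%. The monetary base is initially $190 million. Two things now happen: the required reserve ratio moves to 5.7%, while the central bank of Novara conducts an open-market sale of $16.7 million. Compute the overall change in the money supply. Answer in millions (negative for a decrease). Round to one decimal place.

-60.9 million

Before: m₁ = (1 + 0.37) / (0.0387 + 0.102 + 0.37) ≈ 2.68259, MB₁ = 190, so M₁ = 2.68259 × 190 = 509.6921 million.
After: m₂ = (1 + 0.37) / (0.057 + 0.102 + 0.37) ≈ 2.58979, MB₂ = 190 − 16.7 = 173.3, so M₂ = 2.58979 × 173.3 ≈ 448.8106 million.
ΔM = M₂ − M₁ = 448.8106 − 509.6921 = -60.8815 million.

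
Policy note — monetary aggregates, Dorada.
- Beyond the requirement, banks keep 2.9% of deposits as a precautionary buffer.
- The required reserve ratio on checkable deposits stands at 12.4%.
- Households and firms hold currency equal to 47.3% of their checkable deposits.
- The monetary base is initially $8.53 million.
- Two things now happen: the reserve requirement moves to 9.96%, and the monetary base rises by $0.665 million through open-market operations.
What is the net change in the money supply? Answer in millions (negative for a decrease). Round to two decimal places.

$2.44 million

Before: m₁ = (1 + 0.473) / (0.124 + 0.029 + 0.473) ≈ 2.3530, MB₁ = 8.53, so M₁ = 2.3530 × 8.53 ≈ 20.0711 million.
After: m₂ = (1 + 0.473) / (0.0996 + 0.029 + 0.473) ≈ 2.4485, MB₂ = 8.53 + 0.665 = 9.195, so M₂ = 2.4485 × 9.195 ≈ 22.514 million.
ΔM = M₂ − M₁ = 22.514 − 20.0711 = 2.4429 million.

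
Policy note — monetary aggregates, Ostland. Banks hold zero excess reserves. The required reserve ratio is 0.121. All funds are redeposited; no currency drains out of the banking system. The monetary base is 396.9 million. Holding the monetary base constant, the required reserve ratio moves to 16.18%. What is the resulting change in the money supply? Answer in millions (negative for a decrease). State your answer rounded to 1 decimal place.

-827.1 million

Initially m₁ = 1 / (0.121) ≈ 8.26446, so M₁ = 8.26446 × 396.9 ≈ 3280.1642 million.
After the change m₂ = 1 / (0.1618) ≈ 6.18047, so M₂ = 6.18047 × 396.9 ≈ 2453.0285 million.
ΔM = M₂ − M₁ = 2453.0285 − 3280.1642 = -827.1357 million.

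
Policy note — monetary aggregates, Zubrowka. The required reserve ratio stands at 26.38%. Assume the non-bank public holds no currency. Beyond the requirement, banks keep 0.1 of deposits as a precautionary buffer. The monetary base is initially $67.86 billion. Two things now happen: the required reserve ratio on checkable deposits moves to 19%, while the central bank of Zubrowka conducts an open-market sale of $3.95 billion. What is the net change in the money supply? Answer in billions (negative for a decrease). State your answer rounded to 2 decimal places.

Before: m₁ = 1 / (0.2638 + 0.1) ≈ 2.74876, MB₁ = 67.86, so M₁ = 2.74876 × 67.86 ≈ 186.5309 billion.
After: m₂ = 1 / (0.19 + 0.1) ≈ 3.44828, MB₂ = 67.86 − 3.95 = 63.91, so M₂ = 3.44828 × 63.91 ≈ 220.3796 billion.
ΔM = M₂ − M₁ = 220.3796 − 186.5309 = 33.8487 billion.

$33.85 billion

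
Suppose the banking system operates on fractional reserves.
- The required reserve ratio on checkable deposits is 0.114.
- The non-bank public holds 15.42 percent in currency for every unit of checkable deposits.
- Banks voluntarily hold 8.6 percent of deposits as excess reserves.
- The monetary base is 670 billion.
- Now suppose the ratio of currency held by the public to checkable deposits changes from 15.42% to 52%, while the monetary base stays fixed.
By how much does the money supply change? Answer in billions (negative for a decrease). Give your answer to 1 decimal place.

Initially m₁ = (1 + 0.1542) / (0.114 + 0.086 + 0.1542) ≈ 3.25861, so M₁ = 3.25861 × 670 = 2183.2687 billion.
After the change m₂ = (1 + 0.52) / (0.114 + 0.086 + 0.52) ≈ 2.11111, so M₂ = 2.11111 × 670 = 1414.4437 billion.
ΔM = M₂ − M₁ = 1414.4437 − 2183.2687 = -768.825 billion.

-768.8 billion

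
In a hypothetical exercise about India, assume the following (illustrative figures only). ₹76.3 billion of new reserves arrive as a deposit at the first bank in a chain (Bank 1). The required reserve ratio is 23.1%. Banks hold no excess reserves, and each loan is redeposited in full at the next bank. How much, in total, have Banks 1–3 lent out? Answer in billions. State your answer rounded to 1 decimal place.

₹138.5 billion

Bank i lends (1 − rr)^i of the original deposit: Bank 1 lends 76.3·0.7690 = 58.6747, Bank 2 lends 76.3·0.7690² ≈ 45.1208, and so on.
Summing a geometric series: total = 76.3·[0.7690·(1 − 0.7690^3) / (1 − 0.7690)] ≈ 138.4935 billion.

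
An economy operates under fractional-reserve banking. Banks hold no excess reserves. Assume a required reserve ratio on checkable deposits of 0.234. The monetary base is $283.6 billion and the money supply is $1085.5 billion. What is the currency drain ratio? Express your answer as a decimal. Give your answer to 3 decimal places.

0.037

Using m = M/MB = 1085.5/283.6 ≈ 3.827574. From m = (1 + c)/(c + rr + e), rearranging gives 1 + c = m·(c + rr + e), so c·(1 − m) = m·(rr + e) − 1.
Hence c = [m·(rr + e) − 1]/(1 − m) = [3.827574 × (0.234 + 0) − 1] / (1 − 3.827574) ≈ 0.036904.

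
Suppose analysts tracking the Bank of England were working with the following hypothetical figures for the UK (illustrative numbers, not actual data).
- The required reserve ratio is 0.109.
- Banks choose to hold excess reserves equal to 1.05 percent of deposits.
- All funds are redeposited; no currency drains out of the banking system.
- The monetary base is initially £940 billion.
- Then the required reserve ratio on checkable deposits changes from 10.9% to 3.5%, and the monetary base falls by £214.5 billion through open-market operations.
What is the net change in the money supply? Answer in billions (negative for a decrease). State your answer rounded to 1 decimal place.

£8078.9 billion

Before: m₁ = 1 / (0.109 + 0.0105) ≈ 8.36820, MB₁ = 940, so M₁ = 8.36820 × 940 = 7866.108 billion.
After: m₂ = 1 / (0.035 + 0.0105) ≈ 21.97802, MB₂ = 940 − 214.5 = 725.5, so M₂ = 21.97802 × 725.5 ≈ 15945.0535 billion.
ΔM = M₂ − M₁ = 15945.0535 − 7866.108 = 8078.9455 billion.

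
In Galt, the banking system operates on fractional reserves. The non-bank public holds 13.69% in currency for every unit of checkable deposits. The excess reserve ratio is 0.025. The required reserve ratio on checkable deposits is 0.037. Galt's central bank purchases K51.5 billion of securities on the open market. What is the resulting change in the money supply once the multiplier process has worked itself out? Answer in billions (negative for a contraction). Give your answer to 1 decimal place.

The money multiplier is m = (1 + c) / (rr + e + c) = (1 + 0.1369) / (0.037 + 0.025 + 0.1369) ≈ 5.7159.
The purchase adds 51.5 billion of base, so ΔM = m × ΔMB = 5.7159 × (+51.5) ≈ 294.3689 billion.

K294.4 billion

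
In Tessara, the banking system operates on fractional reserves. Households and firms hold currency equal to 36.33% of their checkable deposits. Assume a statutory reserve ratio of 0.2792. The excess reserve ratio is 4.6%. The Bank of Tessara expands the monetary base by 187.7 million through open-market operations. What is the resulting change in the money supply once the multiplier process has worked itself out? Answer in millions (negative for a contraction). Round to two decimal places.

371.67 million

The money multiplier is m = (1 + c) / (rr + e + c) = (1 + 0.3633) / (0.2792 + 0.046 + 0.3633) ≈ 1.980102.
The purchase adds 187.7 million of base, so ΔM = m × ΔMB = 1.980102 × (+187.7) ≈ 371.6651 million.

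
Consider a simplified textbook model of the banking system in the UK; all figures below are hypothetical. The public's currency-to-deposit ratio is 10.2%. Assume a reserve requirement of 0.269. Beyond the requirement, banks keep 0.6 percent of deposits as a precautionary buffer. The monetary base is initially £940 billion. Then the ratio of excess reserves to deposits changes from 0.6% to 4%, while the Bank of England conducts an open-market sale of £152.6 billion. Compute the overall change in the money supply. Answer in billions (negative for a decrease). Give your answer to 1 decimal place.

-636.5 billion

Before: m₁ = (1 + 0.102) / (0.269 + 0.006 + 0.102) ≈ 2.92308, MB₁ = 940, so M₁ = 2.92308 × 940 = 2747.6952 billion.
After: m₂ = (1 + 0.102) / (0.269 + 0.04 + 0.102) ≈ 2.68127, MB₂ = 940 − 152.6 = 787.4, so M₂ = 2.68127 × 787.4 ≈ 2111.232 billion.
ΔM = M₂ − M₁ = 2111.232 − 2747.6952 = -636.4632 billion.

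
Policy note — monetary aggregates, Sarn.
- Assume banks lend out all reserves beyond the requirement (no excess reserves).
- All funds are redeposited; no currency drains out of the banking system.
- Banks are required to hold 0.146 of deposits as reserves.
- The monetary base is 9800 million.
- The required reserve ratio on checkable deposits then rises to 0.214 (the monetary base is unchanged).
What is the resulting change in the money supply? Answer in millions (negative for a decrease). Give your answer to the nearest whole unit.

Initially m₁ = 1 / (0.146) ≈ 6.84932, so M₁ = 6.84932 × 9800 = 67123.336 million.
After the change m₂ = 1 / (0.214) ≈ 4.67290, so M₂ = 4.67290 × 9800 = 45794.42 million.
ΔM = M₂ − M₁ = 45794.42 − 67123.336 = -21328.916 million.

-21329 million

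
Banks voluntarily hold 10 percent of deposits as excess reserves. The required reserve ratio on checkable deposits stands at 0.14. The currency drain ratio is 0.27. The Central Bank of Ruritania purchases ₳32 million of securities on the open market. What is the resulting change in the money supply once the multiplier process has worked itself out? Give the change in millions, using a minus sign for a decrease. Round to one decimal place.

₳79.7 million

The money multiplier is m = (1 + c) / (rr + e + c) = (1 + 0.27) / (0.14 + 0.1 + 0.27) ≈ 2.4902.
The purchase adds 32 million of base, so ΔM = m × ΔMB = 2.4902 × (+32) = 79.6864 million.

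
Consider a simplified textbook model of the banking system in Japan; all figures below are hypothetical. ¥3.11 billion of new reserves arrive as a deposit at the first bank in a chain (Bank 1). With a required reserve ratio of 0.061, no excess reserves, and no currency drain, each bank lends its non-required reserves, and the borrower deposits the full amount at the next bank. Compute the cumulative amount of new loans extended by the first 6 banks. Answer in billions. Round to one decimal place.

Bank i lends (1 − rr)^i of the original deposit: Bank 1 lends 3.11·0.9390 ≈ 2.9203, Bank 2 lends 3.11·0.9390² ≈ 2.7422, and so on.
Summing a geometric series: total = 3.11·[0.9390·(1 − 0.9390^6) / (1 − 0.9390)] ≈ 15.0573 billion.

¥15.1 billion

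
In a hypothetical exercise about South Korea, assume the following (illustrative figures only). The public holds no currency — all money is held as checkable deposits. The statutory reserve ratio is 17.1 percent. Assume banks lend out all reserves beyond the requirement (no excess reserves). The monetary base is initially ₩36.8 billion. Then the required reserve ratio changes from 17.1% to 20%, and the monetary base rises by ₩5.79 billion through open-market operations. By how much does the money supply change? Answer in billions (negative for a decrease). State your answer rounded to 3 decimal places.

-2.255 billion

Before: m₁ = 1 / (0.171) ≈ 5.847953, MB₁ = 36.8, so M₁ = 5.847953 × 36.8 ≈ 215.2047 billion.
After: m₂ = 1 / (0.2) = 5, MB₂ = 36.8 + 5.79 = 42.59, so M₂ = 5 × 42.59 = 212.95 billion.
ΔM = M₂ − M₁ = 212.95 − 215.2047 = -2.2547 billion.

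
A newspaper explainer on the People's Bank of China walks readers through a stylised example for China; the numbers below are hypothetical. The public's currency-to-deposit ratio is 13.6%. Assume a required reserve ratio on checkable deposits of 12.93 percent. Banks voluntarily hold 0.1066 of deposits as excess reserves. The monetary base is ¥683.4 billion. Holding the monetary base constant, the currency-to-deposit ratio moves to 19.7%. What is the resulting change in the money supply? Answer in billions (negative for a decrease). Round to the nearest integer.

-198 billion

Initially m₁ = (1 + 0.136) / (0.1293 + 0.1066 + 0.136) ≈ 3.0546, so M₁ = 3.0546 × 683.4 ≈ 2087.5136 billion.
After the change m₂ = (1 + 0.197) / (0.1293 + 0.1066 + 0.197) ≈ 2.7651, so M₂ = 2.7651 × 683.4 ≈ 1889.6693 billion.
ΔM = M₂ − M₁ = 1889.6693 − 2087.5136 = -197.8443 billion.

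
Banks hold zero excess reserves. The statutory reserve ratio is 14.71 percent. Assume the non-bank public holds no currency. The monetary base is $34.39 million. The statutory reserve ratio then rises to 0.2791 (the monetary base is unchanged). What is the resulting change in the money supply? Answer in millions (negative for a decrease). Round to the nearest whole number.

-111 million

Initially m₁ = 1 / (0.1471) ≈ 6.7981, so M₁ = 6.7981 × 34.39 ≈ 233.7867 million.
After the change m₂ = 1 / (0.2791) ≈ 3.5829, so M₂ = 3.5829 × 34.39 ≈ 123.2159 million.
ΔM = M₂ − M₁ = 123.2159 − 233.7867 = -110.5708 million.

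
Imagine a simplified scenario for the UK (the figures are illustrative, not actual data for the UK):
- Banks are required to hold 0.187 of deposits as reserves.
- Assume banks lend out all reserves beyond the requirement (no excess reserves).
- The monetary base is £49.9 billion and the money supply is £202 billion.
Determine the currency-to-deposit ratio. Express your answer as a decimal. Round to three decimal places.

Using m = M/MB = 202/49.9 ≈ 4.048096. From m = (1 + c)/(c + rr + e), rearranging gives 1 + c = m·(c + rr + e), so c·(1 − m) = m·(rr + e) − 1.
Hence c = [m·(rr + e) − 1]/(1 − m) = [4.048096 × (0.187 + 0) − 1] / (1 − 4.048096) ≈ 0.079724.

0.080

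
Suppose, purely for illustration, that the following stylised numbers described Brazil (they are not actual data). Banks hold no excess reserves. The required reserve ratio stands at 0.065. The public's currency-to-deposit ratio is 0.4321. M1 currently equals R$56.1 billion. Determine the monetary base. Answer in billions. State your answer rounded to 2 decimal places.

The money multiplier is m = (1 + c) / (rr + c) = (1 + 0.4321) / (0.065 + 0.4321) ≈ 2.88091.
MB = M / m = 56.1 / 2.88091 ≈ 19.473 billion.

R$19.47 billion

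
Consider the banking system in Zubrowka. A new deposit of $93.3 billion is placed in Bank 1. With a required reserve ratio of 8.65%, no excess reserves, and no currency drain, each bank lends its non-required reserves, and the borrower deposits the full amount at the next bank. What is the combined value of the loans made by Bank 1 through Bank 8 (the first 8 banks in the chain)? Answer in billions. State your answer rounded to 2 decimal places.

Bank i lends (1 − rr)^i of the original deposit: Bank 1 lends 93.3·0.9135 ≈ 85.2295, Bank 2 lends 93.3·0.9135² ≈ 77.8572, and so on.
Summing a geometric series: total = 93.3·[0.9135·(1 − 0.9135^8) / (1 − 0.9135)] ≈ 507.5167 billion.

$507.52 billion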